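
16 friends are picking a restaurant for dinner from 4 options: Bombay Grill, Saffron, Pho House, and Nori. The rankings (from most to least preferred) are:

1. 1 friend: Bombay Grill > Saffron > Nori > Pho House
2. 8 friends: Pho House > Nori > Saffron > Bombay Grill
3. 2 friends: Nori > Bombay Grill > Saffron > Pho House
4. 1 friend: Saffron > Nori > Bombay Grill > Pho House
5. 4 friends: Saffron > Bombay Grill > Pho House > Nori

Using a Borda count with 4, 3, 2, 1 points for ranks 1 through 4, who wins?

Bombay Grill: 1·4 + 8·1 + 2·3 + 1·2 + 4·3 = 32
Saffron: 1·3 + 8·2 + 2·2 + 1·4 + 4·4 = 43
Pho House: 1·1 + 8·4 + 2·1 + 1·1 + 4·2 = 44
Nori: 1·2 + 8·3 + 2·4 + 1·3 + 4·1 = 41
Pho House has the highest Borda score (44).

Pho House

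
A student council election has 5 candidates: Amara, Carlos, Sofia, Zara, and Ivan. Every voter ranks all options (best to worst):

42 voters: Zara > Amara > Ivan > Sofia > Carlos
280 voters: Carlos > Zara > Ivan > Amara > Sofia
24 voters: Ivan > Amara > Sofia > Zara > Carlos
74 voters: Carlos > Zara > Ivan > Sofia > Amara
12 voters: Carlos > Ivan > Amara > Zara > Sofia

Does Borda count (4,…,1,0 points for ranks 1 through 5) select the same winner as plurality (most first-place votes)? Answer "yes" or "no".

yes

Borda — scores: Amara 502, Carlos 1464, Sofia 164, Zara 1266, Ivan 924. Winner: Carlos.
Plurality — first-place votes: Amara 0, Carlos 366, Sofia 0, Zara 42, Ivan 24. Winner: Carlos.
The two methods agree.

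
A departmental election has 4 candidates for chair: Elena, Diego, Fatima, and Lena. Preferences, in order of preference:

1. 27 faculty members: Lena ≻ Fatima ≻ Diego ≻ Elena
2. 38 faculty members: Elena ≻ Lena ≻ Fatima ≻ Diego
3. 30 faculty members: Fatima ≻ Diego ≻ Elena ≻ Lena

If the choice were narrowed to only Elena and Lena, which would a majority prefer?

Voters preferring Elena to Lena: 68; preferring Lena to Elena: 27.
Elena wins the head-to-head.

Elena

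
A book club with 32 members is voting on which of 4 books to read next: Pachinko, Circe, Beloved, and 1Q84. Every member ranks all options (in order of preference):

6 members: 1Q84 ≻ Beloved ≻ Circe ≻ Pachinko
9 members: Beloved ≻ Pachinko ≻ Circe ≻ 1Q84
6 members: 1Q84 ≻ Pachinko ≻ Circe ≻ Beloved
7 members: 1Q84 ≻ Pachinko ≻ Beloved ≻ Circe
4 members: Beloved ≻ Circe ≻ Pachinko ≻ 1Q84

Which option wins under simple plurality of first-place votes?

1Q84

First-place votes: Pachinko 0, Circe 0, Beloved 13, 1Q84 19.
1Q84 has the most first-place votes.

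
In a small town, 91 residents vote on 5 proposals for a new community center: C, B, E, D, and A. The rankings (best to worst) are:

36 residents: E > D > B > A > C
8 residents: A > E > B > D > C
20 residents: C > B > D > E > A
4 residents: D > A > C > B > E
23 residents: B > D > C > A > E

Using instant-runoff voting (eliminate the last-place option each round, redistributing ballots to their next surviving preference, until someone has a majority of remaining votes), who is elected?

Round 1: C 20, B 23, E 36, D 4, A 8. Eliminate D.
Round 2: C 20, B 23, E 36, A 12. Eliminate A.
Round 3: C 24, B 23, E 44. Eliminate B.
Round 4: C 47, E 44. C has a majority.

C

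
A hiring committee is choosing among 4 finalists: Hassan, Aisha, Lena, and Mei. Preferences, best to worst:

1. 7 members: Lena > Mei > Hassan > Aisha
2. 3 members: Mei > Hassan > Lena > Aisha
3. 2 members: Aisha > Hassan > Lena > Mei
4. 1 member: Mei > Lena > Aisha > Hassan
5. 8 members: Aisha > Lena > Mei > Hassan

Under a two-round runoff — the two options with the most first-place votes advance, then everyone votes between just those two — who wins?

Round 1 first-place votes: Hassan 0, Aisha 10, Lena 7, Mei 4.
Aisha and Lena advance.
Runoff: Aisha is preferred to Lena by 10 voters; Lena by 11.
Lena wins the runoff.

Lena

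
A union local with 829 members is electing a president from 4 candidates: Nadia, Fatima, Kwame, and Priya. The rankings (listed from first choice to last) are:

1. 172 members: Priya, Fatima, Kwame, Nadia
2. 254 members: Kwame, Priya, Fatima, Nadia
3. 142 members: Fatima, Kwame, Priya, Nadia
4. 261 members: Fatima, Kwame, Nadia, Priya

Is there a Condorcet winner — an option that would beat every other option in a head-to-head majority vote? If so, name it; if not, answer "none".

Checking pairwise contests:
Fatima beats Nadia 829–0.
Priya beats Fatima 426–403.
Fatima beats Kwame 575–254.
Kwame beats Priya 657–172.
Every option loses at least one head-to-head, so there is no Condorcet winner.

none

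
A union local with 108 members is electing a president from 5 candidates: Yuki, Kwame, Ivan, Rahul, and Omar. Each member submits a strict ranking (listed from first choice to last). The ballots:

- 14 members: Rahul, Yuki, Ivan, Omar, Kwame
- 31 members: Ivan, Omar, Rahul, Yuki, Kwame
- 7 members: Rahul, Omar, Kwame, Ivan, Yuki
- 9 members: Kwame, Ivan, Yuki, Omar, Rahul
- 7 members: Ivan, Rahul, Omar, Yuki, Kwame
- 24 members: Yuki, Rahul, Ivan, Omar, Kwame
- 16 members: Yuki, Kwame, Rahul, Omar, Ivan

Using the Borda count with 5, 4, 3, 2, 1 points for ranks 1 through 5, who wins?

Yuki: 14·4 + 31·2 + 7·1 + 9·3 + 7·2 + 24·5 + 16·5 = 366
Kwame: 14·1 + 31·1 + 7·3 + 9·5 + 7·1 + 24·1 + 16·4 = 206
Ivan: 14·3 + 31·5 + 7·2 + 9·4 + 7·5 + 24·3 + 16·1 = 370
Rahul: 14·5 + 31·3 + 7·5 + 9·1 + 7·4 + 24·4 + 16·3 = 379
Omar: 14·2 + 31·4 + 7·4 + 9·2 + 7·3 + 24·2 + 16·2 = 299
Rahul has the highest Borda score (379).

Rahul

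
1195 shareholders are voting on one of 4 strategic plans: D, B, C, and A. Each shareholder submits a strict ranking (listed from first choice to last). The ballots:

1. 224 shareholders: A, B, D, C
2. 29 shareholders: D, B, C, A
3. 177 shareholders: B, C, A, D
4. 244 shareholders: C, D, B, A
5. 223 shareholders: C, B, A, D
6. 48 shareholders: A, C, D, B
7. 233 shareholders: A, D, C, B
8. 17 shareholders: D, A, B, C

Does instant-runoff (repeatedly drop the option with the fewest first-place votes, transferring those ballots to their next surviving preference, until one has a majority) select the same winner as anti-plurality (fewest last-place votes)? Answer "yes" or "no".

Instant-runoff — R1 D 46, B 177, C 467, A 505 (D out); R2 B 206, C 467, A 522 (B out); R3 C 673, A 522 (C winner). Winner: C.
Anti-plurality — last-place votes: D 400, B 281, C 241, A 273. Winner: C.
The two methods agree.

yes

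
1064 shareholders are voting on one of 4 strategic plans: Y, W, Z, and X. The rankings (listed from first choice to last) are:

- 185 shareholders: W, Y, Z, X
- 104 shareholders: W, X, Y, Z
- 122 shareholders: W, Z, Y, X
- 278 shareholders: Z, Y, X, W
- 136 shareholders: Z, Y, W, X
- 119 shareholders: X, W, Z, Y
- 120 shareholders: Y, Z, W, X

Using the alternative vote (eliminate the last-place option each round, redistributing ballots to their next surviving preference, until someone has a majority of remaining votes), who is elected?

Round 1: Y 120, W 411, Z 414, X 119. Eliminate X.
Round 2: Y 120, W 530, Z 414. Eliminate Y.
Round 3: W 530, Z 534. Z has a majority.

Z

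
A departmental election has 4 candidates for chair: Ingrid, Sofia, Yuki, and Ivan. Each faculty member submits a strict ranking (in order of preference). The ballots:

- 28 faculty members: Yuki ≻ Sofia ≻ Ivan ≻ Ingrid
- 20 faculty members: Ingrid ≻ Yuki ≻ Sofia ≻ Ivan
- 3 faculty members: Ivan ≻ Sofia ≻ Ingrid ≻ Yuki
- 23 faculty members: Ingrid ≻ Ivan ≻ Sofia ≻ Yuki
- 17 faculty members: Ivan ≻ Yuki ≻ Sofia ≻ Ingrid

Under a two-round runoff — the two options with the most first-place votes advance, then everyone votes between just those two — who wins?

Round 1 first-place votes: Ingrid 43, Sofia 0, Yuki 28, Ivan 20.
Ingrid and Yuki advance.
Runoff: Ingrid is preferred to Yuki by 46 voters; Yuki by 45.
Ingrid wins the runoff.

Ingrid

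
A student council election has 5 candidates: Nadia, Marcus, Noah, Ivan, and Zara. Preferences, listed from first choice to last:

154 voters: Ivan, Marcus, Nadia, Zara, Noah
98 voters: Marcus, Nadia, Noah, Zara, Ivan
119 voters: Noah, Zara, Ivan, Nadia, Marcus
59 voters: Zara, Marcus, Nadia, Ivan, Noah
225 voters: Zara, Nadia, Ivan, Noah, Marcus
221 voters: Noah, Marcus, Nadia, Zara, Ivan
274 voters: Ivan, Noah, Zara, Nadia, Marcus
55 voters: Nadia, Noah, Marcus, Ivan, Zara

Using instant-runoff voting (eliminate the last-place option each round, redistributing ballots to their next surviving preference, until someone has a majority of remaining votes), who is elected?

Round 1: Nadia 55, Marcus 98, Noah 340, Ivan 428, Zara 284. Eliminate Nadia.
Round 2: Marcus 98, Noah 395, Ivan 428, Zara 284. Eliminate Marcus.
Round 3: Noah 493, Ivan 428, Zara 284. Eliminate Zara.
Round 4: Noah 493, Ivan 712. Ivan has a majority.

Ivan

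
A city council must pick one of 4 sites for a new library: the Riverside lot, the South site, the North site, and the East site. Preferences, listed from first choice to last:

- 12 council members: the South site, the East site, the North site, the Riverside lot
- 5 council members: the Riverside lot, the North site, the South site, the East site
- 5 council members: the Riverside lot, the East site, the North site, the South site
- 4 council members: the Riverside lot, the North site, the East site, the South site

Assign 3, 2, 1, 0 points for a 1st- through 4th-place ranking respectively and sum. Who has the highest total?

the Riverside lot: 12·0 + 5·3 + 5·3 + 4·3 = 42
the South site: 12·3 + 5·1 + 5·0 + 4·0 = 41
the North site: 12·1 + 5·2 + 5·1 + 4·2 = 35
the East site: 12·2 + 5·0 + 5·2 + 4·1 = 38
the Riverside lot has the highest Borda score (42).

the Riverside lot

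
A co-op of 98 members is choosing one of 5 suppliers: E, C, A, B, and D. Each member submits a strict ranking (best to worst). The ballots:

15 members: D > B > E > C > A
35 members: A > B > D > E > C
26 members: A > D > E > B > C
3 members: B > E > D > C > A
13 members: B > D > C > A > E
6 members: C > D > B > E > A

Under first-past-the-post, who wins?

A

First-place votes: E 0, C 6, A 61, B 16, D 15.
A has the most first-place votes.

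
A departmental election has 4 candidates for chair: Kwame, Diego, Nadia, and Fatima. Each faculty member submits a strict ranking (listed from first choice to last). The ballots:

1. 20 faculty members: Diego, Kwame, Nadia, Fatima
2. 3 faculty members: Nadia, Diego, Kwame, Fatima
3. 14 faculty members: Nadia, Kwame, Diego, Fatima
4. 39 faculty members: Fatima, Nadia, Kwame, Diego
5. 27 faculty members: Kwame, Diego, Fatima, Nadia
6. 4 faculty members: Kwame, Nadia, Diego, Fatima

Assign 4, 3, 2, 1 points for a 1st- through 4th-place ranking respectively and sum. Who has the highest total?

Kwame

Kwame: 20·3 + 3·2 + 14·3 + 39·2 + 27·4 + 4·4 = 310
Diego: 20·4 + 3·3 + 14·2 + 39·1 + 27·3 + 4·2 = 245
Nadia: 20·2 + 3·4 + 14·4 + 39·3 + 27·1 + 4·3 = 264
Fatima: 20·1 + 3·1 + 14·1 + 39·4 + 27·2 + 4·1 = 251
Kwame has the highest Borda score (310).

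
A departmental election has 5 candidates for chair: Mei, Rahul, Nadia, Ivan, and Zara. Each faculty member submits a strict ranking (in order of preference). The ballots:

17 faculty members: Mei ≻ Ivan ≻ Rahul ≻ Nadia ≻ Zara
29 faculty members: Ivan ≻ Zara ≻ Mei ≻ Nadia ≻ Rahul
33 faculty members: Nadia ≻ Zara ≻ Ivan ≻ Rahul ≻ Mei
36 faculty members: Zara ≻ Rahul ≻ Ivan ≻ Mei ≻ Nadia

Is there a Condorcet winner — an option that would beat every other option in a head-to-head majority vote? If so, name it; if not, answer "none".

Zara

Zara vs Mei: 98–17 for Zara.
Zara vs Rahul: 98–17 for Zara.
Zara vs Nadia: 65–50 for Zara.
Zara vs Ivan: 69–46 for Zara.
Zara beats every other option head-to-head.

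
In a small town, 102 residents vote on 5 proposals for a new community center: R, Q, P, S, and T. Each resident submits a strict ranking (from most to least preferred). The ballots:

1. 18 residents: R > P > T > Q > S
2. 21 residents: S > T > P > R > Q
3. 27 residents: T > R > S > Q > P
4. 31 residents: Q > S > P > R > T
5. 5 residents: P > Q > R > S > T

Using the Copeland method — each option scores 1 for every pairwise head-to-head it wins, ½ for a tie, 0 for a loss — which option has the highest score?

S

R: beats Q and T; loses to P and S → score 2.
Q: beats P and S; loses to R and T → score 2.
P: beats R and T; loses to Q and S → score 2.
S: beats R, P, and T; loses to Q → score 3.
T: beats Q; loses to R, P, and S → score 1.
S has the best pairwise record.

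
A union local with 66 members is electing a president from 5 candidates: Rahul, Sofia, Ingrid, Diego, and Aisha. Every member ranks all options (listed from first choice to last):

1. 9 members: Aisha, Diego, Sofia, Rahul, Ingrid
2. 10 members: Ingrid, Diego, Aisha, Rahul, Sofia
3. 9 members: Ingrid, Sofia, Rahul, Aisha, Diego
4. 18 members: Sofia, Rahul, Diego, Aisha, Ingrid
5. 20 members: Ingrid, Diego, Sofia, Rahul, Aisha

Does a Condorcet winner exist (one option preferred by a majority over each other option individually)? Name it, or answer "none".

Ingrid vs Rahul: 39–27 for Ingrid.
Ingrid vs Sofia: 39–27 for Ingrid.
Ingrid vs Diego: 39–27 for Ingrid.
Ingrid vs Aisha: 39–27 for Ingrid.
Ingrid beats every other option head-to-head.

Ingrid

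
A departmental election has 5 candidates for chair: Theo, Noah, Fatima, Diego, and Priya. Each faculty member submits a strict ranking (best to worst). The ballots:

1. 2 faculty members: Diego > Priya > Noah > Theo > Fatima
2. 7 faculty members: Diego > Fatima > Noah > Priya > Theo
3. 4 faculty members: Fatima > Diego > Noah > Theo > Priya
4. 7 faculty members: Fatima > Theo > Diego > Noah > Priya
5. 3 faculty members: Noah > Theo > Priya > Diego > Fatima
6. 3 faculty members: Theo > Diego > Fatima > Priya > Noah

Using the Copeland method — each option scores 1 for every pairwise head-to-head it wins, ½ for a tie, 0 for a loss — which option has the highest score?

Diego

Theo: beats Priya; ties Diego; loses to Noah and Fatima → score 1.5.
Noah: beats Theo and Priya; loses to Fatima and Diego → score 2.
Fatima: beats Theo, Noah, and Priya; loses to Diego → score 3.
Diego: beats Noah, Fatima, and Priya; ties Theo → score 3.5.
Priya: loses to Theo, Noah, Fatima, and Diego → score 0.
Diego has the best pairwise record.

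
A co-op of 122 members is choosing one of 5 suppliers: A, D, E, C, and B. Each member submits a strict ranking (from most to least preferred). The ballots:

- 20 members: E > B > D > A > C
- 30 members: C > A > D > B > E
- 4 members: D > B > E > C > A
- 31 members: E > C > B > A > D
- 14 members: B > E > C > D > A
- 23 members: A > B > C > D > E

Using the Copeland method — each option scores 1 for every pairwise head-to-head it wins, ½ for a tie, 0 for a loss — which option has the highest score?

A: beats D; loses to E, C, and B → score 1.
D: loses to A, E, C, and B → score 0.
E: beats A, D, and C; loses to B → score 3.
C: beats A and D; ties B; loses to E → score 2.5.
B: beats A, D, and E; ties C → score 3.5.
B has the best pairwise record.

B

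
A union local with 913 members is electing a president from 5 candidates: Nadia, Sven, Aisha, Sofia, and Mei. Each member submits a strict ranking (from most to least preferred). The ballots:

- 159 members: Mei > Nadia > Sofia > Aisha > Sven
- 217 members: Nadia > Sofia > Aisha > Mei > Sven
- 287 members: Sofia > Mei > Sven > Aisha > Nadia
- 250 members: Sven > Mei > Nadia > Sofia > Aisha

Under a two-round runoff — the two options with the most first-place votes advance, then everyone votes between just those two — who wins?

Sofia

Round 1 first-place votes: Nadia 217, Sven 250, Aisha 0, Sofia 287, Mei 159.
Sofia and Sven advance.
Runoff: Sofia is preferred to Sven by 663 voters; Sven by 250.
Sofia wins the runoff.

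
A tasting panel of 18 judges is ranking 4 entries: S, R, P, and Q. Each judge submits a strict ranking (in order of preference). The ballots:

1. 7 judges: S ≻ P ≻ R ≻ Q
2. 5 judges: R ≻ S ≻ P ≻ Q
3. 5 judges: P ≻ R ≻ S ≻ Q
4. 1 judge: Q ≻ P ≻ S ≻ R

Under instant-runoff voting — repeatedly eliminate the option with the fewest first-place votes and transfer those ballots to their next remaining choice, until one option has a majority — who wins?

Round 1: S 7, R 5, P 5, Q 1. Eliminate Q.
Round 2: S 7, R 5, P 6. Eliminate R.
Round 3: S 12, P 6. S has a majority.

S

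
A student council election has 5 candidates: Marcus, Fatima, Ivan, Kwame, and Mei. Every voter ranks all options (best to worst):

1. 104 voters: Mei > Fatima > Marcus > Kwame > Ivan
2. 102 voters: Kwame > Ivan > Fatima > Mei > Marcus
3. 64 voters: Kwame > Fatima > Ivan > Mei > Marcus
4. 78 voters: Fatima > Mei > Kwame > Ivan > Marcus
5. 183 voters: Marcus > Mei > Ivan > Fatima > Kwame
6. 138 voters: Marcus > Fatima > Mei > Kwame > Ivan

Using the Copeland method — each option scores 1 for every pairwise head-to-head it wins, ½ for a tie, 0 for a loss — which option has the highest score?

Fatima

Marcus: beats Ivan and Kwame; loses to Fatima and Mei → score 2.
Fatima: beats Marcus, Ivan, Kwame, and Mei → score 4.
Ivan: loses to Marcus, Fatima, Kwame, and Mei → score 0.
Kwame: beats Ivan; loses to Marcus, Fatima, and Mei → score 1.
Mei: beats Marcus, Ivan, and Kwame; loses to Fatima → score 3.
Fatima has the best pairwise record.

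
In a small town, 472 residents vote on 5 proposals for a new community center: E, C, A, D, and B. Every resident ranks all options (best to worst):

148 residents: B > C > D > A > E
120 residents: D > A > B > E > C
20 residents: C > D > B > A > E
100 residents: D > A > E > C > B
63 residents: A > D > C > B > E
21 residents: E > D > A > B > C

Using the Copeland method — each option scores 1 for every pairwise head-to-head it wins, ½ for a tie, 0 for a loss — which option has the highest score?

E: beats C; loses to A, D, and B → score 1.
C: loses to E, A, D, and B → score 0.
A: beats E, C, and B; loses to D → score 3.
D: beats E, C, A, and B → score 4.
B: beats E and C; loses to A and D → score 2.
D has the best pairwise record.

D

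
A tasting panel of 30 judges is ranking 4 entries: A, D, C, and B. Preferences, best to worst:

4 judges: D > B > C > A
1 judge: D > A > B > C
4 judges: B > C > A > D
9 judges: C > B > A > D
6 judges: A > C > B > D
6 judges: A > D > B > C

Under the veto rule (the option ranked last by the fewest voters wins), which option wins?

Last-place votes: A 4, D 19, C 7, B 0.
B is ranked last by the fewest voters, so B wins.

B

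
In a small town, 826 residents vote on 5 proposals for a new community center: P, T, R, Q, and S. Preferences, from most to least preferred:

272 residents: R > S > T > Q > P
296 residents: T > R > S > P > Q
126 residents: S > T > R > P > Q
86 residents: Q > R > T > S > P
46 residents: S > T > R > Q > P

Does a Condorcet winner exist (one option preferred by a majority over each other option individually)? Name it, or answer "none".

none

Checking pairwise contests:
T beats P 826–0.
S beats T 444–382.
T beats R 468–358.
P beats Q 422–404.
R beats S 654–172.
Every option loses at least one head-to-head, so there is no Condorcet winner.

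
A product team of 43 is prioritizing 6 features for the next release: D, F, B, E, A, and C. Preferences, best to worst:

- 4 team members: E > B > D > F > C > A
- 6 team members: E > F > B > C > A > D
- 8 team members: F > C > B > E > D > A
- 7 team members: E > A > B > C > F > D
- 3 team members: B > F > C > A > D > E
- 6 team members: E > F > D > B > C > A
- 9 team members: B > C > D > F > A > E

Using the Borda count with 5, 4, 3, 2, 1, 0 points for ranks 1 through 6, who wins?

D: 4·3 + 6·0 + 8·1 + 7·0 + 3·1 + 6·3 + 9·3 = 68
F: 4·2 + 6·4 + 8·5 + 7·1 + 3·4 + 6·4 + 9·2 = 133
B: 4·4 + 6·3 + 8·3 + 7·3 + 3·5 + 6·2 + 9·5 = 151
E: 4·5 + 6·5 + 8·2 + 7·5 + 3·0 + 6·5 + 9·0 = 131
A: 4·0 + 6·1 + 8·0 + 7·4 + 3·2 + 6·0 + 9·1 = 49
C: 4·1 + 6·2 + 8·4 + 7·2 + 3·3 + 6·1 + 9·4 = 113
B has the highest Borda score (151).

B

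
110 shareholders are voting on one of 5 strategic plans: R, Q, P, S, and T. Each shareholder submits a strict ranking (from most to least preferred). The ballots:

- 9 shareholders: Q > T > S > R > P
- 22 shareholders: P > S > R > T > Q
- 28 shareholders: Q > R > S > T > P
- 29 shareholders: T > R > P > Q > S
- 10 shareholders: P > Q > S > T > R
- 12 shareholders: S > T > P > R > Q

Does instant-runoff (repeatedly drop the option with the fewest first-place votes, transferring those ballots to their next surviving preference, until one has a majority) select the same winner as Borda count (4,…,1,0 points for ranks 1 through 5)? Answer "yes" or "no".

Instant-runoff — R1 R 0, Q 37, P 32, S 12, T 29 (R out); R2 Q 37, P 32, S 12, T 29 (S out); R3 Q 37, P 32, T 41 (P out); R4 Q 47, T 63 (T winner). Winner: T.
Borda — scores: R 236, Q 207, P 210, S 208, T 239. Winner: T.
The two methods agree.

yes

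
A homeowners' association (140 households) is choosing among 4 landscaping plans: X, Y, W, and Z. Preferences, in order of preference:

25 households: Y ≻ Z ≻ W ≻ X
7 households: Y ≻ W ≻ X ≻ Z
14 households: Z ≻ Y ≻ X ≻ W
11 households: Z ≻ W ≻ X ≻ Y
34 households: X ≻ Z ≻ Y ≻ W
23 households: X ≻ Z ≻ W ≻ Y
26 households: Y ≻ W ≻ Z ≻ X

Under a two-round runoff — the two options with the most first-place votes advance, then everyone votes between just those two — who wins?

Round 1 first-place votes: X 57, Y 58, W 0, Z 25.
Y and X advance.
Runoff: Y is preferred to X by 72 voters; X by 68.
Y wins the runoff.

Y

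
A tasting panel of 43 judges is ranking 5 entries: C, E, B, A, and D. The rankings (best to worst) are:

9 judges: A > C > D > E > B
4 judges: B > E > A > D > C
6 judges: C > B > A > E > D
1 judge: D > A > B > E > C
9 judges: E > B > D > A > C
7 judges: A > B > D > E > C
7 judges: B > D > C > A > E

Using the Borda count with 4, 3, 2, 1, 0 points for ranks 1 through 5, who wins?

B

C: 9·3 + 4·0 + 6·4 + 1·0 + 9·0 + 7·0 + 7·2 = 65
E: 9·1 + 4·3 + 6·1 + 1·1 + 9·4 + 7·1 + 7·0 = 71
B: 9·0 + 4·4 + 6·3 + 1·2 + 9·3 + 7·3 + 7·4 = 112
A: 9·4 + 4·2 + 6·2 + 1·3 + 9·1 + 7·4 + 7·1 = 103
D: 9·2 + 4·1 + 6·0 + 1·4 + 9·2 + 7·2 + 7·3 = 79
B has the highest Borda score (112).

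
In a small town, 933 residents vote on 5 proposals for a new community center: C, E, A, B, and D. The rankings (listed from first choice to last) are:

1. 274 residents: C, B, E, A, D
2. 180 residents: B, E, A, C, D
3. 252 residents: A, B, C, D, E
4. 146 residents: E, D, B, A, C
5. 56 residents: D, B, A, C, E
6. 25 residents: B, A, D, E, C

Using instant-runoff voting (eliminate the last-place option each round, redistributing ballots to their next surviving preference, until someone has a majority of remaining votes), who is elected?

Round 1: C 274, E 146, A 252, B 205, D 56. Eliminate D.
Round 2: C 274, E 146, A 252, B 261. Eliminate E.
Round 3: C 274, A 252, B 407. Eliminate A.
Round 4: C 274, B 659. B has a majority.

B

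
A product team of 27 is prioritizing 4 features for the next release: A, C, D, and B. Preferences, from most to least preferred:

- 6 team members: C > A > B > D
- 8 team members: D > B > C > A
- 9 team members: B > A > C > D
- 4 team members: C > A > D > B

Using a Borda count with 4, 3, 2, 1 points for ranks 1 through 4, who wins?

A: 6·3 + 8·1 + 9·3 + 4·3 = 65
C: 6·4 + 8·2 + 9·2 + 4·4 = 74
D: 6·1 + 8·4 + 9·1 + 4·2 = 55
B: 6·2 + 8·3 + 9·4 + 4·1 = 76
B has the highest Borda score (76).

B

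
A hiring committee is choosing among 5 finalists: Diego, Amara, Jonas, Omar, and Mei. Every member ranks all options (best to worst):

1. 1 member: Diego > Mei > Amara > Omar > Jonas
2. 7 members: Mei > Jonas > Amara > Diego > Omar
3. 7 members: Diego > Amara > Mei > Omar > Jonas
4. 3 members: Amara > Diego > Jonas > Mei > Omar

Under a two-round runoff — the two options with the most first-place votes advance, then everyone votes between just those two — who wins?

Round 1 first-place votes: Diego 8, Amara 3, Jonas 0, Omar 0, Mei 7.
Diego and Mei advance.
Runoff: Diego is preferred to Mei by 11 voters; Mei by 7.
Diego wins the runoff.

Diego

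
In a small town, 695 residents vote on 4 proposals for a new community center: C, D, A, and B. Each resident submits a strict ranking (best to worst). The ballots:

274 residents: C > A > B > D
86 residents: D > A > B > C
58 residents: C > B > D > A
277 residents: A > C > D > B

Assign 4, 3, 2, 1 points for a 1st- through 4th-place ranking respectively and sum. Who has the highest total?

C: 274·4 + 86·1 + 58·4 + 277·3 = 2245
D: 274·1 + 86·4 + 58·2 + 277·2 = 1288
A: 274·3 + 86·3 + 58·1 + 277·4 = 2246
B: 274·2 + 86·2 + 58·3 + 277·1 = 1171
A has the highest Borda score (2246).

A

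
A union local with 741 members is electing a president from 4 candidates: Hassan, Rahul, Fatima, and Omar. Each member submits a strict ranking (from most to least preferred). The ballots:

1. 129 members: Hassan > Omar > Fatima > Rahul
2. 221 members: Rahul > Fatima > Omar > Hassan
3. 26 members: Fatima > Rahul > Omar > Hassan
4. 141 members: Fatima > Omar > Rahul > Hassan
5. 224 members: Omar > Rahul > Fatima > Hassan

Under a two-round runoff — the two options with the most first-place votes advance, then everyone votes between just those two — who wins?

Round 1 first-place votes: Hassan 129, Rahul 221, Fatima 167, Omar 224.
Omar and Rahul advance.
Runoff: Omar is preferred to Rahul by 494 voters; Rahul by 247.
Omar wins the runoff.

Omar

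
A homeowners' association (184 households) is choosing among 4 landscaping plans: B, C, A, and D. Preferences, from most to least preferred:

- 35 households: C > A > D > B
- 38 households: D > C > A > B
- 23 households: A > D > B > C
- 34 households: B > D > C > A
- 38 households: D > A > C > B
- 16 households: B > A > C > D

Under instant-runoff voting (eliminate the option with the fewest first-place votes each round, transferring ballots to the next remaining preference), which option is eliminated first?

Round 1: B 50, C 35, A 23, D 76. Eliminate A.

A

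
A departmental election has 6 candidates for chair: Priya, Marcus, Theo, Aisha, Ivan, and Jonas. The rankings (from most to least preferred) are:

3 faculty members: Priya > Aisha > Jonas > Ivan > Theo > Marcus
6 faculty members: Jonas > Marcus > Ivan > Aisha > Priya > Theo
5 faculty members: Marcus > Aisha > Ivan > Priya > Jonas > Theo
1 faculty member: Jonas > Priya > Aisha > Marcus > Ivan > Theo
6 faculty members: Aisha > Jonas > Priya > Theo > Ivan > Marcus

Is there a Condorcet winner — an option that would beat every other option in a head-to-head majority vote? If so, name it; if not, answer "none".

none

Checking pairwise contests:
Marcus beats Priya 11–10.
Jonas beats Marcus 16–5.
Priya beats Theo 21–0.
Marcus beats Aisha 11–10.
Marcus beats Ivan 12–9.
Aisha beats Jonas 14–7.
Every option loses at least one head-to-head, so there is no Condorcet winner.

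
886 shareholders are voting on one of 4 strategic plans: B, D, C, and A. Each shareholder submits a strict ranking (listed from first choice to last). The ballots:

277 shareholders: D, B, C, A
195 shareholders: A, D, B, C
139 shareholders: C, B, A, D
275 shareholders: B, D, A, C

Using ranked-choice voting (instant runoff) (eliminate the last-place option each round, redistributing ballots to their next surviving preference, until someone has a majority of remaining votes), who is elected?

Round 1: B 275, D 277, C 139, A 195. Eliminate C.
Round 2: B 414, D 277, A 195. Eliminate A.
Round 3: B 414, D 472. D has a majority.

D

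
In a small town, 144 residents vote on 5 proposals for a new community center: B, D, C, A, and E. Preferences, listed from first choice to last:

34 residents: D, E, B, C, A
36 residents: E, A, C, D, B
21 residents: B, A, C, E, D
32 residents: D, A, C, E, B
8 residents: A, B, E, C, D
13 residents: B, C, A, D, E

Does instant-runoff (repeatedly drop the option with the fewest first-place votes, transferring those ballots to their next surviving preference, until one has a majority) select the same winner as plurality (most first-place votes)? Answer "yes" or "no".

Instant-runoff — R1 B 34, D 66, C 0, A 8, E 36 (C out); R2 B 34, D 66, A 8, E 36 (A out); R3 B 42, D 66, E 36 (E out); R4 B 42, D 102 (D winner). Winner: D.
Plurality — first-place votes: B 34, D 66, C 0, A 8, E 36. Winner: D.
The two methods agree.

yes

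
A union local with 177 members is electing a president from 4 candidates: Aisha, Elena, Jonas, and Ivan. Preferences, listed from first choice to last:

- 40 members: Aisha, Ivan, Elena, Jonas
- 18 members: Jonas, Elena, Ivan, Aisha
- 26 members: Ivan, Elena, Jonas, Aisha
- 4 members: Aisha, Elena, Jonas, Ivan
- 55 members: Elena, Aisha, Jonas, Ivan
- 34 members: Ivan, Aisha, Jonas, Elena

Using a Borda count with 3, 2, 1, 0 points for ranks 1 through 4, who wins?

Aisha: 40·3 + 18·0 + 26·0 + 4·3 + 55·2 + 34·2 = 310
Elena: 40·1 + 18·2 + 26·2 + 4·2 + 55·3 + 34·0 = 301
Jonas: 40·0 + 18·3 + 26·1 + 4·1 + 55·1 + 34·1 = 173
Ivan: 40·2 + 18·1 + 26·3 + 4·0 + 55·0 + 34·3 = 278
Aisha has the highest Borda score (310).

Aisha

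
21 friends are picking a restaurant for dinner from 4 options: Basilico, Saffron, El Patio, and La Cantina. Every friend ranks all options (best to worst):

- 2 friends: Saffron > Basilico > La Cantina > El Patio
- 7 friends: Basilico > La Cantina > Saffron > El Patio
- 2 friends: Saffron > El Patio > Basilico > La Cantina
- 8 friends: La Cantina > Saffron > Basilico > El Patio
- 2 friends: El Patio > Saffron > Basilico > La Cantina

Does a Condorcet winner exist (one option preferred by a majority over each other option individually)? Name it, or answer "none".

Checking pairwise contests:
Saffron beats Basilico 14–7.
La Cantina beats Saffron 15–6.
Basilico beats El Patio 17–4.
Basilico beats La Cantina 13–8.
Every option loses at least one head-to-head, so there is no Condorcet winner.

none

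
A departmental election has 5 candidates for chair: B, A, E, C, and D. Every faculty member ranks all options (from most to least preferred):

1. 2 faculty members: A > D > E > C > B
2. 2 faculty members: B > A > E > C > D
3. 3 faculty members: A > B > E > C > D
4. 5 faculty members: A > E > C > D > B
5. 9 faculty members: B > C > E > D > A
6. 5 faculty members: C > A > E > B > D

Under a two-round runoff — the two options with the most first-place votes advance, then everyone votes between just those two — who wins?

A

Round 1 first-place votes: B 11, A 10, E 0, C 5, D 0.
B and A advance.
Runoff: B is preferred to A by 11 voters; A by 15.
A wins the runoff.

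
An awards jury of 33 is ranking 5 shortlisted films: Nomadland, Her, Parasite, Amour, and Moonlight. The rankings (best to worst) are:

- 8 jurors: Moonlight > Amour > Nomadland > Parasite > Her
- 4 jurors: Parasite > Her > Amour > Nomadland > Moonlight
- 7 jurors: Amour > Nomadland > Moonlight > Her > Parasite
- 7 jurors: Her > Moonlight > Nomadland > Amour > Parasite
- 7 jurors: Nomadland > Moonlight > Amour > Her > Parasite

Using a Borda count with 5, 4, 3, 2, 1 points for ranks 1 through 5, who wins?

Nomadland: 8·3 + 4·2 + 7·4 + 7·3 + 7·5 = 116
Her: 8·1 + 4·4 + 7·2 + 7·5 + 7·2 = 87
Parasite: 8·2 + 4·5 + 7·1 + 7·1 + 7·1 = 57
Amour: 8·4 + 4·3 + 7·5 + 7·2 + 7·3 = 114
Moonlight: 8·5 + 4·1 + 7·3 + 7·4 + 7·4 = 121
Moonlight has the highest Borda score (121).

Moonlight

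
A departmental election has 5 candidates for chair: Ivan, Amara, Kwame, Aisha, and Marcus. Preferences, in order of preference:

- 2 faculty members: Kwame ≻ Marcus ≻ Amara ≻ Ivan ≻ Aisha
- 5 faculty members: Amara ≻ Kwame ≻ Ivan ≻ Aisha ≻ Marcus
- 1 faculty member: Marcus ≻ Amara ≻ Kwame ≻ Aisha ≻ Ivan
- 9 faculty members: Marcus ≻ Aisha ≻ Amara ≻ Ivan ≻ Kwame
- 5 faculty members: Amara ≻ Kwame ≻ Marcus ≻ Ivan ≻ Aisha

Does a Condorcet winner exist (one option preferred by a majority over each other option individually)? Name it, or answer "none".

none

Checking pairwise contests:
Amara beats Ivan 22–0.
Marcus beats Amara 12–10.
Amara beats Kwame 20–2.
Ivan beats Aisha 12–10.
Kwame beats Marcus 12–10.
Every option loses at least one head-to-head, so there is no Condorcet winner.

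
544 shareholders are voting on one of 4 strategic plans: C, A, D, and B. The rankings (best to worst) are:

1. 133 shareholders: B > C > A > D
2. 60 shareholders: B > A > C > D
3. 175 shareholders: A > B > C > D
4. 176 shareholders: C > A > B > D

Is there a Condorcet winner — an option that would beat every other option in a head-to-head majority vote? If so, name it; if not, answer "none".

Checking pairwise contests:
B beats C 368–176.
C beats A 309–235.
C beats D 544–0.
A beats B 351–193.
Every option loses at least one head-to-head, so there is no Condorcet winner.

none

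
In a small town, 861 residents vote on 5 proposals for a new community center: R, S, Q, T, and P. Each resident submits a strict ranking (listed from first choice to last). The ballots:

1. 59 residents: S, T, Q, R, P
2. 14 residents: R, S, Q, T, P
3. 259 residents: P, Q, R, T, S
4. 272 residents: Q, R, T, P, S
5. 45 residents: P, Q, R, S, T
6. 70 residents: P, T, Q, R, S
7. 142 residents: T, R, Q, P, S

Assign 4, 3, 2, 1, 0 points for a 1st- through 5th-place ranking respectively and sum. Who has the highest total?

Q

R: 59·1 + 14·4 + 259·2 + 272·3 + 45·2 + 70·1 + 142·3 = 2035
S: 59·4 + 14·3 + 259·0 + 272·0 + 45·1 + 70·0 + 142·0 = 323
Q: 59·2 + 14·2 + 259·3 + 272·4 + 45·3 + 70·2 + 142·2 = 2570
T: 59·3 + 14·1 + 259·1 + 272·2 + 45·0 + 70·3 + 142·4 = 1772
P: 59·0 + 14·0 + 259·4 + 272·1 + 45·4 + 70·4 + 142·1 = 1910
Q has the highest Borda score (2570).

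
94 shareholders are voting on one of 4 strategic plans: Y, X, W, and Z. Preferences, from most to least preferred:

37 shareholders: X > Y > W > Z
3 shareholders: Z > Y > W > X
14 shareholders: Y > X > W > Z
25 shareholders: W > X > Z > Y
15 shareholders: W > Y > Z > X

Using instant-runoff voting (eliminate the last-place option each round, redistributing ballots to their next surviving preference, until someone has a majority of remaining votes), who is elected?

Round 1: Y 14, X 37, W 40, Z 3. Eliminate Z.
Round 2: Y 17, X 37, W 40. Eliminate Y.
Round 3: X 51, W 43. X has a majority.

X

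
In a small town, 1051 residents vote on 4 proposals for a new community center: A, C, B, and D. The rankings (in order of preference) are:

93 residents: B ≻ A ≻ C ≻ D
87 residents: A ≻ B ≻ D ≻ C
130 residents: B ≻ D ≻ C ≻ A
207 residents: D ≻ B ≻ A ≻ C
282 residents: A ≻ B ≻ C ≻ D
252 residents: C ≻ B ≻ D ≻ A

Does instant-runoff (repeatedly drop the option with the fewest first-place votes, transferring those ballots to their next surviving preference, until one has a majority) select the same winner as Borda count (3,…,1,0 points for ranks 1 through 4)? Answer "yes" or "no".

Instant-runoff — R1 A 369, C 252, B 223, D 207 (D out); R2 A 369, C 252, B 430 (C out); R3 A 369, B 682 (B winner). Winner: B.
Borda — scores: A 1500, C 1261, B 2325, D 1220. Winner: B.
The two methods agree.

yes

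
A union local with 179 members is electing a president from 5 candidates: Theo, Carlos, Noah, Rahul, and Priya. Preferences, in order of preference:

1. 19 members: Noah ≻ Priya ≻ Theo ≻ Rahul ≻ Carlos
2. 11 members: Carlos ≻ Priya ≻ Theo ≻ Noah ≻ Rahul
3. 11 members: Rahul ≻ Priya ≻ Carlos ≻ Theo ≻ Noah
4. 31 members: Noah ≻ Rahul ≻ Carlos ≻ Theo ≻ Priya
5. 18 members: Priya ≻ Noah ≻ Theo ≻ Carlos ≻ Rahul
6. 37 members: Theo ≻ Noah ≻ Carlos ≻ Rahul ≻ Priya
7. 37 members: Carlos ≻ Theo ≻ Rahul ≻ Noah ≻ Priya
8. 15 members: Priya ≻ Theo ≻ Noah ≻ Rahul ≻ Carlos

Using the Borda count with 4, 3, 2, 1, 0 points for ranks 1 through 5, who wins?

Theo: 19·2 + 11·2 + 11·1 + 31·1 + 18·2 + 37·4 + 37·3 + 15·3 = 442
Carlos: 19·0 + 11·4 + 11·2 + 31·2 + 18·1 + 37·2 + 37·4 + 15·0 = 368
Noah: 19·4 + 11·1 + 11·0 + 31·4 + 18·3 + 37·3 + 37·1 + 15·2 = 443
Rahul: 19·1 + 11·0 + 11·4 + 31·3 + 18·0 + 37·1 + 37·2 + 15·1 = 282
Priya: 19·3 + 11·3 + 11·3 + 31·0 + 18·4 + 37·0 + 37·0 + 15·4 = 255
Noah has the highest Borda score (443).

Noah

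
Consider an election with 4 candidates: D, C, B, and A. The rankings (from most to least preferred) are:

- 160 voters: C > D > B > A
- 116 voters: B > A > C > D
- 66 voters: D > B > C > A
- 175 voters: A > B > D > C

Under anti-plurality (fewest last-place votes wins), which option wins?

Last-place votes: D 116, C 175, B 0, A 226.
B is ranked last by the fewest voters, so B wins.

B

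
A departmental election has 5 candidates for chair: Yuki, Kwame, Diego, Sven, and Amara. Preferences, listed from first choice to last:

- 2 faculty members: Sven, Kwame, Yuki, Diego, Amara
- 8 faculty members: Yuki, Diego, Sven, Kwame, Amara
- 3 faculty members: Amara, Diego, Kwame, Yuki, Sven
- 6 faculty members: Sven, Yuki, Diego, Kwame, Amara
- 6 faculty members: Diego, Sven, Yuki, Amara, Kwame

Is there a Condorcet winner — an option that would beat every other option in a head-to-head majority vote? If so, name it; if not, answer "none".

Checking pairwise contests:
Sven beats Yuki 14–11.
Yuki beats Kwame 20–5.
Yuki beats Diego 16–9.
Diego beats Sven 17–8.
Yuki beats Amara 22–3.
Every option loses at least one head-to-head, so there is no Condorcet winner.

none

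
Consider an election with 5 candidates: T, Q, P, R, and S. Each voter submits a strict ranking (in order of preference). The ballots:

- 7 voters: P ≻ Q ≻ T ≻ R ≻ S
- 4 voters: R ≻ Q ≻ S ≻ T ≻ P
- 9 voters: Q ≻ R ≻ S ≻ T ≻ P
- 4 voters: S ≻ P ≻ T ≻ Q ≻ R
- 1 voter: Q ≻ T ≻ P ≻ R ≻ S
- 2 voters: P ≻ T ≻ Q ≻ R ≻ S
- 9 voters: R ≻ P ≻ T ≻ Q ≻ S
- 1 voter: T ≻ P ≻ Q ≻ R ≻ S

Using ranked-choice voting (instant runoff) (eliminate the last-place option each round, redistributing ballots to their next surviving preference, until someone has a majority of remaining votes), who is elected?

R

Round 1: T 1, Q 10, P 9, R 13, S 4. Eliminate T.
Round 2: Q 10, P 10, R 13, S 4. Eliminate S.
Round 3: Q 10, P 14, R 13. Eliminate Q.
Round 4: P 15, R 22. R has a majority.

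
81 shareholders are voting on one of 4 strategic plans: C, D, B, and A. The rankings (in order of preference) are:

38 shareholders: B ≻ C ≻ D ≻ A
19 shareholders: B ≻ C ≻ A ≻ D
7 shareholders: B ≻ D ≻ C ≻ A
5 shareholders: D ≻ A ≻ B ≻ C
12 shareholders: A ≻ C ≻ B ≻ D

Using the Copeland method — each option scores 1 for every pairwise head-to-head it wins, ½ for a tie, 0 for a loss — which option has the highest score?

B

C: beats D and A; loses to B → score 2.
D: beats A; loses to C and B → score 1.
B: beats C, D, and A → score 3.
A: loses to C, D, and B → score 0.
B has the best pairwise record.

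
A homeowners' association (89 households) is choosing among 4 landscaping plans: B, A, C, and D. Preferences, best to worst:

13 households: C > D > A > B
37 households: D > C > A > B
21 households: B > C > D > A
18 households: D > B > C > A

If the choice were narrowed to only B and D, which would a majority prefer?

D

Voters preferring B to D: 21; preferring D to B: 68.
D wins the head-to-head.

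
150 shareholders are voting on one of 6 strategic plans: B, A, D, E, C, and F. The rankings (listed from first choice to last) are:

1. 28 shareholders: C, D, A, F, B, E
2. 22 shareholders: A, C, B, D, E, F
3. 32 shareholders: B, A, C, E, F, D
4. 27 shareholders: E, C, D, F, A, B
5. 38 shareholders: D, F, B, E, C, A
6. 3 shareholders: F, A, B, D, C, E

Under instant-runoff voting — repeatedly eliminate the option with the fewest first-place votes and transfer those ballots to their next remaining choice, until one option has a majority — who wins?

Round 1: B 32, A 22, D 38, E 27, C 28, F 3. Eliminate F.
Round 2: B 32, A 25, D 38, E 27, C 28. Eliminate A.
Round 3: B 35, D 38, E 27, C 50. Eliminate E.
Round 4: B 35, D 38, C 77. C has a majority.

C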